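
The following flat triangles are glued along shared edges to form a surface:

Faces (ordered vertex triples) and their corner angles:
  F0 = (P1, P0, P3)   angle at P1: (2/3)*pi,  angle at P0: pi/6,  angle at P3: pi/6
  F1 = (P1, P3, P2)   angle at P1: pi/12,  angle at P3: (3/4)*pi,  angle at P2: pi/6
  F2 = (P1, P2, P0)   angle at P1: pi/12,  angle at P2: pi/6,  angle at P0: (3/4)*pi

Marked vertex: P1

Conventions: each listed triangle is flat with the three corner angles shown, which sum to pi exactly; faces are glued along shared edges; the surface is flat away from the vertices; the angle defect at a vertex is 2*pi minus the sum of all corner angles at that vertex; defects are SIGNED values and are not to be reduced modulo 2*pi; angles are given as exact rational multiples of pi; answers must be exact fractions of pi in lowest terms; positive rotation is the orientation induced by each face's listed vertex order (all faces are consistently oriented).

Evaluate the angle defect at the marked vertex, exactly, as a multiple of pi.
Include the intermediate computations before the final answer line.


Sum of corner angles at P1: (5/6)*pi
defect = 2*pi - (5/6)*pi

Answer: defect(P1) = (7/6)*pi


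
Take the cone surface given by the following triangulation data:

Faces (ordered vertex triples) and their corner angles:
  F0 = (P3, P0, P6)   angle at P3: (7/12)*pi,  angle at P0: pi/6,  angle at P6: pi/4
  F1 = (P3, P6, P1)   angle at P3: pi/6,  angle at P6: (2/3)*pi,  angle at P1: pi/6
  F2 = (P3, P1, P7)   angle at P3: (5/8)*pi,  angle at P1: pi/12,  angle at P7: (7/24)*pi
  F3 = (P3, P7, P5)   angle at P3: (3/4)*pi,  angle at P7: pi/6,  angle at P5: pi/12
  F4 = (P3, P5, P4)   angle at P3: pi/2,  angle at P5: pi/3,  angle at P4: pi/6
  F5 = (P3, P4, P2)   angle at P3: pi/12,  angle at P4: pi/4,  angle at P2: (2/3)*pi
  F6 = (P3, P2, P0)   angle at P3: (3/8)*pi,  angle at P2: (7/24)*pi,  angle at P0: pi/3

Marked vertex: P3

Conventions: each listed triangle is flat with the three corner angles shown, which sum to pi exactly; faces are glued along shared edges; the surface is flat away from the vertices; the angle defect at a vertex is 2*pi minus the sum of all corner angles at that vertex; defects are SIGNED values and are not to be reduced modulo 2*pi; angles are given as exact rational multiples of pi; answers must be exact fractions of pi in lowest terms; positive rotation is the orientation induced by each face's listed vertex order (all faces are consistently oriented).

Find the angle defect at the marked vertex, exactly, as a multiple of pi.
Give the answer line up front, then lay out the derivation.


Answer: defect(P3) = (-13/12)*pi

Sum of corner angles at P3: (37/12)*pi
defect = 2*pi - (37/12)*pi


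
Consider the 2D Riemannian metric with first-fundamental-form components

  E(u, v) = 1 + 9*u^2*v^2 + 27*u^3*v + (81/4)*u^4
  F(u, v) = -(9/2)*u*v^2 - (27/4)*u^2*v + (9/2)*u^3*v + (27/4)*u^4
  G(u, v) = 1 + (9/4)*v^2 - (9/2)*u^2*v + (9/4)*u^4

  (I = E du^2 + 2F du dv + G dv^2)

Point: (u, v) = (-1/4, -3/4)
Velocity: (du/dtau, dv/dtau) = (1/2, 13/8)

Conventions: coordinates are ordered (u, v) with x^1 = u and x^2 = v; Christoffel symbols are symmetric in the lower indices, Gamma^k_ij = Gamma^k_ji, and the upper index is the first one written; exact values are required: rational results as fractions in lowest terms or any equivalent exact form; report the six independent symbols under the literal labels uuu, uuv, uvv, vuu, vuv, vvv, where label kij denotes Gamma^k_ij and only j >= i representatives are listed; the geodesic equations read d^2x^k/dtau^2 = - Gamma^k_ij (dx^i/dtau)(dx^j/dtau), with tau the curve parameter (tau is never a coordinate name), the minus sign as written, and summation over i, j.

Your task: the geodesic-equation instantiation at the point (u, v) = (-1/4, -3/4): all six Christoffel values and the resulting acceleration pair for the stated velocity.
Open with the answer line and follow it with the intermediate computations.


Answer: Gamma_uuu = -1944/1637, Gamma_uuv = -324/1637, Gamma_uvv = -648/1637, Gamma_vuu = -2808/1637, Gamma_vuv = -468/1637, Gamma_vvv = -936/1637; accelerations (d^2u/dtau^2, d^2v/dtau^2) = (21789/13096, 31473/13096)

E = 1753/1024, F = 1053/1024, G = 2545/1024 at the point
E_u = -243/32, E_v = -81/64, F_u = -783/128, F_v = -279/128, G_u = -117/64, G_v = -117/32
EG - F^2 = 1637/512;  g^inv = (512/1637) * [[2545/1024, -1053/1024], [-1053/1024, 1753/1024]]
first-kind symbols [ij,l] = (1/2)(d_i g_jl + d_j g_il - d_l g_ij): [uu,u] = E_u/2 = -243/64, [uu,v] = F_u - E_v/2 = -351/64, [uv,u] = E_v/2 = -81/128, [uv,v] = G_u/2 = -117/128, [vv,u] = F_v - G_u/2 = -81/64, [vv,v] = G_v/2 = -117/64
Gamma^u_ij = (G*[ij,u] - F*[ij,v])/(EG - F^2), Gamma^v_ij = (E*[ij,v] - F*[ij,u])/(EG - F^2)
Gamma_uuu = -1944/1637, Gamma_uuv = -324/1637, Gamma_uvv = -648/1637, Gamma_vuu = -2808/1637, Gamma_vuv = -468/1637, Gamma_vvv = -936/1637
d^2u/dtau^2 = -(Gamma_uuu*(1/2)^2 + 2*Gamma_uuv*(1/2)*(13/8) + Gamma_uvv*(13/8)^2) = 21789/13096
d^2v/dtau^2 = -(Gamma_vuu*(1/2)^2 + 2*Gamma_vuv*(1/2)*(13/8) + Gamma_vvv*(13/8)^2) = 31473/13096


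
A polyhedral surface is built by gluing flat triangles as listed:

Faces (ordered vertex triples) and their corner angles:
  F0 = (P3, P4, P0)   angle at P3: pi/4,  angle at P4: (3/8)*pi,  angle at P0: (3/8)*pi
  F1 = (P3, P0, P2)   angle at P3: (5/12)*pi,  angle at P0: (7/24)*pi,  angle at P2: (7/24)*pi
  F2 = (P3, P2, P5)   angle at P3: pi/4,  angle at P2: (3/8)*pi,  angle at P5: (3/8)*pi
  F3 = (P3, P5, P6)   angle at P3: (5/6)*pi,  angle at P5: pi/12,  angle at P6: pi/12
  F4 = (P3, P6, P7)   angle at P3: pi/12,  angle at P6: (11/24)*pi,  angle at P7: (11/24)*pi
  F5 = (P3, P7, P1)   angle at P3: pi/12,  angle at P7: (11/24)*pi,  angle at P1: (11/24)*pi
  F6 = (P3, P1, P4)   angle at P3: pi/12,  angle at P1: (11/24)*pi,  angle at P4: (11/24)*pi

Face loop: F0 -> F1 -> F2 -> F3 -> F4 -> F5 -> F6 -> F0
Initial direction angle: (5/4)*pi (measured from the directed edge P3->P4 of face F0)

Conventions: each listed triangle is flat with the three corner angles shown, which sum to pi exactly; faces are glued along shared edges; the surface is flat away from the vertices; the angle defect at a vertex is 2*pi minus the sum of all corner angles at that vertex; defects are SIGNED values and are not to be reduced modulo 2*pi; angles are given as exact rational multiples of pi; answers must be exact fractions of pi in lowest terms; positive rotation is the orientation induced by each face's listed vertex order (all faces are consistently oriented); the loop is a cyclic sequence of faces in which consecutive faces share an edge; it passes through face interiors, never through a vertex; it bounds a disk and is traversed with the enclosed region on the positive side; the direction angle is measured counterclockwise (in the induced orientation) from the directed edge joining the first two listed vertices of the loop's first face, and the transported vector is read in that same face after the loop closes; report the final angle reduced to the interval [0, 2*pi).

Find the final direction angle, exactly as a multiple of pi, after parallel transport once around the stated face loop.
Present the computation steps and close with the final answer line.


enclosed vertex P3: corner angles sum to 2*pi, defect = 2*pi - 2*pi = 0
transport around the loop rotates by the sum of enclosed defects; add to the initial angle mod 2*pi
final angle = (5/4)*pi + 0 = (5/4)*pi (mod 2*pi)

Answer: final direction angle = (5/4)*pi


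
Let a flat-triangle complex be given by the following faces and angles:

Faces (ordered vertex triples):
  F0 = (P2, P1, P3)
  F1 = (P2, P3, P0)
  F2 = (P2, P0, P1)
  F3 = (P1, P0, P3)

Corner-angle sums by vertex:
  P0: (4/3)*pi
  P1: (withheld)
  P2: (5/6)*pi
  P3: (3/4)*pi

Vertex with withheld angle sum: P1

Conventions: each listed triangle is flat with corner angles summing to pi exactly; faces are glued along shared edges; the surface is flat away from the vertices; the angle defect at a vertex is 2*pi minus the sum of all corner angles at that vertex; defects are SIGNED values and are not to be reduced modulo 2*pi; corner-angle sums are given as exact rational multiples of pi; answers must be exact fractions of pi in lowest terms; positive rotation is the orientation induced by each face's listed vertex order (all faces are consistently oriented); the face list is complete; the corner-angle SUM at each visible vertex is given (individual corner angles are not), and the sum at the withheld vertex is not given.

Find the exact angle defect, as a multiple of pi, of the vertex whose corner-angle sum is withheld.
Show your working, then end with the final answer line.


V = 4, E = 6, F = 4; chi = V - E + F = 2
Gauss-Bonnet: total defect = 2*pi*chi = 4*pi; visible defects sum to (37/12)*pi

Answer: defect(P1) = (11/12)*pi


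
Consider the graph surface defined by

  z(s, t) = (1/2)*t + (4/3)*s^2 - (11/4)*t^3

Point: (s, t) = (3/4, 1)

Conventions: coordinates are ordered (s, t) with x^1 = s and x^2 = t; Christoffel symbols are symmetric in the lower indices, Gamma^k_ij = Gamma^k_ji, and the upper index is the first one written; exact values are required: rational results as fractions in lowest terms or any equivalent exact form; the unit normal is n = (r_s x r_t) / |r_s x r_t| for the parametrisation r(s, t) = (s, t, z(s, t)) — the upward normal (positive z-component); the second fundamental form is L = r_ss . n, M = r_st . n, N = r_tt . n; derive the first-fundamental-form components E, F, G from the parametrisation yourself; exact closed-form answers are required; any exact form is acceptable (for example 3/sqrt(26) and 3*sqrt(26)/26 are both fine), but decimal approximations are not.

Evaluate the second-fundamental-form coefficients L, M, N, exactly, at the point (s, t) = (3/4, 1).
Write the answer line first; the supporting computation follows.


Answer: L = 32*sqrt(1041)/3123, M = 0, N = -22*sqrt(1041)/347

z_s = 2, z_t = -31/4, z_ss = 8/3, z_st = 0, z_tt = -33/2
E = 5, F = -31/2, G = 977/16; answer radicand W^2 = 1041/16
unnormalised second-form numerators: l = 8/3, m = 0, n = -33/2; L = l/sqrt(1041/16), and similarly M = m/sqrt(W^2), N = n/sqrt(W^2)


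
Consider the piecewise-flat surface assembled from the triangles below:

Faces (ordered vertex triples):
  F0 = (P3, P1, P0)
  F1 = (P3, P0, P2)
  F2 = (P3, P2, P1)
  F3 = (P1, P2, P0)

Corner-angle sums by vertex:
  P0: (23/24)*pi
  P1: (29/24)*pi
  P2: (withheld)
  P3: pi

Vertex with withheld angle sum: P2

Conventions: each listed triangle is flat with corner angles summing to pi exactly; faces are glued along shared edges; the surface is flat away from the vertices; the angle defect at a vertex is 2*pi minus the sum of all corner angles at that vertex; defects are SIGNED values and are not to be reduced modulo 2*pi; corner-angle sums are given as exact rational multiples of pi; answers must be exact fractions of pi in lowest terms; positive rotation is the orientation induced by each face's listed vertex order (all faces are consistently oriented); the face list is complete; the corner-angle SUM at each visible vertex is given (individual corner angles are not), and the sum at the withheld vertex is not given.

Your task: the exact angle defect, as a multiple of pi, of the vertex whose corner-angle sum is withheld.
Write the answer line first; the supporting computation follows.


Answer: defect(P2) = (7/6)*pi

V = 4, E = 6, F = 4; chi = V - E + F = 2
Gauss-Bonnet: total defect = 2*pi*chi = 4*pi; visible defects sum to (17/6)*pi


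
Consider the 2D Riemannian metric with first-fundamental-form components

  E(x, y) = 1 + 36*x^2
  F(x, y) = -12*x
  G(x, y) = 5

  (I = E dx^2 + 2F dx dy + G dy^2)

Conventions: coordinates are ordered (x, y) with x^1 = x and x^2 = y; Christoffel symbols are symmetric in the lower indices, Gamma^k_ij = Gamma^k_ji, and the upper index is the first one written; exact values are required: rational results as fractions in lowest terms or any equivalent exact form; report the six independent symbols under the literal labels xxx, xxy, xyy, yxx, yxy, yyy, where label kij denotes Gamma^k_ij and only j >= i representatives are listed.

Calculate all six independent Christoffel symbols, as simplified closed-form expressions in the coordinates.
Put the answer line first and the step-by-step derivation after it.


Answer: Gamma_xxx = 36*x/(36*x^2 + 5), Gamma_xxy = 0, Gamma_xyy = 0, Gamma_yxx = -12/(36*x^2 + 5), Gamma_yxy = 0, Gamma_yyy = 0

E = 1 + 36*x^2; F = -12*x; G = 5
Gamma^k_ij = (1/2) g^{kl} (d_i g_jl + d_j g_il - d_l g_ij), with g^inv = (1/(EG-F^2)) [[G, -F], [-F, E]]
first partials: E_x = 72*x, E_y = 0, F_x = -12, F_y = 0, G_x = 0, G_y = 0
D = EG - F^2 = 5 + 36*x^2
expanded: Gamma^x_xx = (G E_x - 2F F_x + F E_y)/(2D), Gamma^x_xy = (G E_y - F G_x)/(2D), Gamma^x_yy = (2G F_y - G G_x - F G_y)/(2D), Gamma^y_xx = (2E F_x - E E_y - F E_x)/(2D), Gamma^y_xy = (E G_x - F E_y)/(2D), Gamma^y_yy = (E G_y - 2F F_y + F G_x)/(2D); substitute and cancel common factors


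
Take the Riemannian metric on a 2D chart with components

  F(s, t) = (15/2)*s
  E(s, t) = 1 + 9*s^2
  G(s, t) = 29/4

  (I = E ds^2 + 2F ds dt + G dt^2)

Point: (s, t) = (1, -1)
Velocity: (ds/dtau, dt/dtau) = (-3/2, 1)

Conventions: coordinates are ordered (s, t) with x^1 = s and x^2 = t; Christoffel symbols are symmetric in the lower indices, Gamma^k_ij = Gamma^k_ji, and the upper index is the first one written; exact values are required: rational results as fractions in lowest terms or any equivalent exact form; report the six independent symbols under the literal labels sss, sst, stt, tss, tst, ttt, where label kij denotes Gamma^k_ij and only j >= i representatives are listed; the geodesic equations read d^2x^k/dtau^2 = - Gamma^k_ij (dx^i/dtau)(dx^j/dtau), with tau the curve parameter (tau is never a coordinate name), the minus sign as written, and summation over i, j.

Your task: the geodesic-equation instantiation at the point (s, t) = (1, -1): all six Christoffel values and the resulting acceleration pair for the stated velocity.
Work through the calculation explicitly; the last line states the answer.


E = 10, F = 15/2, G = 29/4 at the point
E_s = 18, E_t = 0, F_s = 15/2, F_t = 0, G_s = 0, G_t = 0
EG - F^2 = 65/4;  g^inv = (4/65) * [[29/4, -15/2], [-15/2, 10]]
first-kind symbols [ij,l] = (1/2)(d_i g_jl + d_j g_il - d_l g_ij): [ss,s] = E_s/2 = 9, [ss,t] = F_s - E_t/2 = 15/2, [st,s] = E_t/2 = 0, [st,t] = G_s/2 = 0, [tt,s] = F_t - G_s/2 = 0, [tt,t] = G_t/2 = 0
Gamma^s_ij = (G*[ij,s] - F*[ij,t])/(EG - F^2), Gamma^t_ij = (E*[ij,t] - F*[ij,s])/(EG - F^2)
Gamma_sss = 36/65, Gamma_sst = 0, Gamma_stt = 0, Gamma_tss = 6/13, Gamma_tst = 0, Gamma_ttt = 0
d^2s/dtau^2 = -(Gamma_sss*(-3/2)^2 + 2*Gamma_sst*(-3/2)*(1) + Gamma_stt*(1)^2) = -81/65
d^2t/dtau^2 = -(Gamma_tss*(-3/2)^2 + 2*Gamma_tst*(-3/2)*(1) + Gamma_ttt*(1)^2) = -27/26

Answer: Gamma_sss = 36/65, Gamma_sst = 0, Gamma_stt = 0, Gamma_tss = 6/13, Gamma_tst = 0, Gamma_ttt = 0; accelerations (d^2s/dtau^2, d^2t/dtau^2) = (-81/65, -27/26)


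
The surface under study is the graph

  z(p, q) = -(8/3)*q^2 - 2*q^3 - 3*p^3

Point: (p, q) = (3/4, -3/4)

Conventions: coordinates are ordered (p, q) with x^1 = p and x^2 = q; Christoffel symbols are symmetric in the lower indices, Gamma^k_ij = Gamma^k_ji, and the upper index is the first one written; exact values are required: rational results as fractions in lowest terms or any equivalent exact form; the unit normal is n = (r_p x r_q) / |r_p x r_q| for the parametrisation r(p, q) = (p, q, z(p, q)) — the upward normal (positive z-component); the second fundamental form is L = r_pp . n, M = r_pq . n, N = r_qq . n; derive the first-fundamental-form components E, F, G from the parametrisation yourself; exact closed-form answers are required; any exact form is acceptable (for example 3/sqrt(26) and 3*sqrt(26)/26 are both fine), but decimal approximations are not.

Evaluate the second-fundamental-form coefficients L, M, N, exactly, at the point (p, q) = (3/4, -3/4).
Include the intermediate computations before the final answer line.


z_p = -81/16, z_q = 5/8, z_pp = -27/2, z_pq = 0, z_qq = 11/3
E = 6817/256, F = -405/128, G = 89/64; answer radicand W^2 = 6917/256
unnormalised second-form numerators: l = -27/2, m = 0, n = 11/3; L = l/sqrt(6917/256), and similarly M = m/sqrt(W^2), N = n/sqrt(W^2)

Answer: L = -216*sqrt(6917)/6917, M = 0, N = 176*sqrt(6917)/20751


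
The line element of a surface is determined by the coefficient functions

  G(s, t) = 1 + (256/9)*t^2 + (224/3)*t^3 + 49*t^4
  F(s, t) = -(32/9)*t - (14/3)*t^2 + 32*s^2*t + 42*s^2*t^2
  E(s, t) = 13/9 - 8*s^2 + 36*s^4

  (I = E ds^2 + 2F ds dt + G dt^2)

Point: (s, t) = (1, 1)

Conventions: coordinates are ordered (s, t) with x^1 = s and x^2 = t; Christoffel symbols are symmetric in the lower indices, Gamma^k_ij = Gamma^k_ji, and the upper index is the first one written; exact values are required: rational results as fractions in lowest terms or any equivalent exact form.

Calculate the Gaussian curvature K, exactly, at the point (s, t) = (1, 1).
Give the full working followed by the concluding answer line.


E = 265/9, F = 592/9, G = 1378/9, EG - F^2 = 1634/9 at the point
E_s = 128, E_t = 0, F_s = 148, F_t = 928/9, G_s = 0, G_t = 4292/9
E_tt = 0, F_st = 232, G_ss = 0
Compute both Brioschi determinants and normalise by (EG - F^2)^2.
M1 = [[-E_tt/2 + F_st - G_ss/2, E_s/2, F_s - E_t/2], [F_t - G_s/2, E, F], [G_t/2, F, G]] = [[232, 64, 148], [928/9, 265/9, 592/9], [2146/9, 592/9, 1378/9]]; det M1 = 232
M2 = [[0, E_t/2, G_s/2], [E_t/2, E, F], [G_s/2, F, G]] = [[0, 0, 0], [0, 265/9, 592/9], [0, 592/9, 1378/9]]; det M2 = 0
det M1 - det M2 = 232; K = 232 / (1634/9)^2 = 4698/667489

Answer: K = 4698/667489


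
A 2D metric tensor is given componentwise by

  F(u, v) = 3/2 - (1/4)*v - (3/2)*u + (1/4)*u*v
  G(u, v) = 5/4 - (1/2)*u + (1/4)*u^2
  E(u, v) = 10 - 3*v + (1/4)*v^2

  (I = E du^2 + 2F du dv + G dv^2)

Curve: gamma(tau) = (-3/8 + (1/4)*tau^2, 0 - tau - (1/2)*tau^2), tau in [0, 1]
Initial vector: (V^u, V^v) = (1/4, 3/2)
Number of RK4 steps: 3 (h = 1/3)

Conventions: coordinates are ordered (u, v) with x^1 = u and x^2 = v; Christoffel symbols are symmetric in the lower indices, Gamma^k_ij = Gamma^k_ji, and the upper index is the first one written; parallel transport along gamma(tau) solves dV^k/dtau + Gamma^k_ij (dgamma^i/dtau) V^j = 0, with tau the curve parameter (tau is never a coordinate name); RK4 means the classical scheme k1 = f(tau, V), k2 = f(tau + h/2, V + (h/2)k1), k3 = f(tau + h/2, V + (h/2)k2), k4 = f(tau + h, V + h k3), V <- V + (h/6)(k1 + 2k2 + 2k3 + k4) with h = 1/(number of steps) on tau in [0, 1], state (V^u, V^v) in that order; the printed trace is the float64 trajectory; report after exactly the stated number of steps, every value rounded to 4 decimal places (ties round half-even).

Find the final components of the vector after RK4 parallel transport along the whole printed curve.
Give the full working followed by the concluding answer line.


gamma'(tau) = ((1/2)*tau, -1 - tau); f(tau, V)^k = -Gamma^k_ij(gamma(tau)) gamma'^i(tau) V^j; h = 1/3; intermediate values shown to 6 dp
curve data and Christoffel symbols at the stage parameters:
  tau = 0.000000: gamma = (-0.375000, 0.000000), gamma' = (0.000000, -1.000000); Gamma_uuu = 0.000000, Gamma_uuv = -0.143230, Gamma_uvv = 0.000000, Gamma_vuu = 0.000000, Gamma_vuv = -0.032824, Gamma_vvv = 0.000000
  tau = 0.166667: gamma = (-0.368056, -0.180556), gamma' = (0.083333, -1.166667); Gamma_uuu = 0.000000, Gamma_uuv = -0.140241, Gamma_uvv = 0.000000, Gamma_vuu = 0.000000, Gamma_vuv = -0.031042, Gamma_vvv = 0.000000
  tau = 0.333333: gamma = (-0.347222, -0.388889), gamma' = (0.166667, -1.333333); Gamma_uuu = 0.000000, Gamma_uuv = -0.137004, Gamma_uvv = 0.000000, Gamma_vuu = 0.000000, Gamma_vuv = -0.028890, Gamma_vvv = 0.000000
  tau = 0.500000: gamma = (-0.312500, -0.625000), gamma' = (0.250000, -1.500000); Gamma_uuu = 0.000000, Gamma_uuv = -0.133533, Gamma_uvv = 0.000000, Gamma_vuu = 0.000000, Gamma_vuv = -0.026455, Gamma_vvv = 0.000000
  tau = 0.666667: gamma = (-0.263889, -0.888889), gamma' = (0.333333, -1.666667); Gamma_uuu = 0.000000, Gamma_uuv = -0.129846, Gamma_uvv = 0.000000, Gamma_vuu = 0.000000, Gamma_vuv = -0.023823, Gamma_vvv = 0.000000
  tau = 0.833333: gamma = (-0.201389, -1.180556), gamma' = (0.416667, -1.833333); Gamma_uuu = 0.000000, Gamma_uuv = -0.125966, Gamma_uvv = 0.000000, Gamma_vuu = 0.000000, Gamma_vuv = -0.021076, Gamma_vvv = 0.000000
  tau = 1.000000: gamma = (-0.125000, -1.500000), gamma' = (0.500000, -2.000000); Gamma_uuu = 0.000000, Gamma_uuv = -0.121920, Gamma_uvv = 0.000000, Gamma_vuu = 0.000000, Gamma_vuv = -0.018288, Gamma_vvv = 0.000000
step 0: V^u = 0.2500, V^v = 1.5000
step 1: k1 = (-0.035808, -0.008206), k2 = (-0.022413, -0.004961), k3 = (-0.022772, -0.005041), k4 = (-0.010069, -0.002123); V <- V + (h/6)(k1 + 2k2 + 2k3 + k4): V^u = 0.2424, V^v = 1.4983
step 2: k1 = (-0.010073, -0.002124), k2 = (0.001784, 0.000353), k3 = (0.001402, 0.000278), k4 = (0.012289, 0.002255); V <- V + (h/6)(k1 + 2k2 + 2k3 + k4): V^u = 0.2429, V^v = 1.4984
step 3: k1 = (0.012286, 0.002254), k2 = (0.022095, 0.003697), k3 = (0.021730, 0.003636), k4 = (0.030419, 0.004563); V <- V + (h/6)(k1 + 2k2 + 2k3 + k4): V^u = 0.2501, V^v = 1.4996

Answer: V^u = 0.2501, V^v = 1.4996


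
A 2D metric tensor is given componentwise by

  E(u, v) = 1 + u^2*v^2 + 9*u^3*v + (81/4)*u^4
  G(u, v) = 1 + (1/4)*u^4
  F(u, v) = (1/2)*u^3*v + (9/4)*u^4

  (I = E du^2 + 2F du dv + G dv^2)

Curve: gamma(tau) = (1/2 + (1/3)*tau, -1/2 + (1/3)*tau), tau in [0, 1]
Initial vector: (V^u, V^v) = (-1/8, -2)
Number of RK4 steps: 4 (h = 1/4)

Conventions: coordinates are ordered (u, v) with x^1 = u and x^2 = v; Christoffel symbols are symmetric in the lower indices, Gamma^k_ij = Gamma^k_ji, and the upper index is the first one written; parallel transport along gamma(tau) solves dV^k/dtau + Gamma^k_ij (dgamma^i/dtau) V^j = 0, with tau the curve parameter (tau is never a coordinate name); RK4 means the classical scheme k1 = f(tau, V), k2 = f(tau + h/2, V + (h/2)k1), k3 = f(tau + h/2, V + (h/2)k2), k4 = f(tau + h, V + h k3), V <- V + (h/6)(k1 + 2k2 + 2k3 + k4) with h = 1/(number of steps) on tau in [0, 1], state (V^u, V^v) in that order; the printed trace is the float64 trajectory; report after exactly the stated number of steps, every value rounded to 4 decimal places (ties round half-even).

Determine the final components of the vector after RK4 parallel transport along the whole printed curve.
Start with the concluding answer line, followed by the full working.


Answer: V^u = 0.0663, V^v = -1.9755

gamma'(tau) = (1/3, 1/3); f(tau, V)^k = -Gamma^k_ij(gamma(tau)) gamma'^i(tau) V^j; h = 1/4; intermediate values shown to 6 dp
curve data and Christoffel symbols at the stage parameters:
  tau = 0.000000: gamma = (0.500000, -0.500000), gamma' = (0.333333, 0.333333); Gamma_uuu = 1.964912, Gamma_uuv = 0.245614, Gamma_uvv = 0.000000, Gamma_vuu = 0.280702, Gamma_vuv = 0.035088, Gamma_vvv = 0.000000
  tau = 0.125000: gamma = (0.541667, -0.458333), gamma' = (0.333333, 0.333333); Gamma_uuu = 2.181159, Gamma_uuv = 0.267501, Gamma_uvv = 0.000000, Gamma_vuu = 0.298474, Gamma_vuv = 0.036605, Gamma_vvv = 0.000000
  tau = 0.250000: gamma = (0.583333, -0.416667), gamma' = (0.333333, 0.333333); Gamma_uuu = 2.315984, Gamma_uuv = 0.279515, Gamma_uvv = 0.000000, Gamma_vuu = 0.305885, Gamma_vuv = 0.036917, Gamma_vvv = 0.000000
  tau = 0.375000: gamma = (0.625000, -0.375000), gamma' = (0.333333, 0.333333); Gamma_uuu = 2.381074, Gamma_uuv = 0.283461, Gamma_uvv = 0.000000, Gamma_vuu = 0.305266, Gamma_vuv = 0.036341, Gamma_vvv = 0.000000
  tau = 0.500000: gamma = (0.666667, -0.333333), gamma' = (0.333333, 0.333333); Gamma_uuu = 2.392962, Gamma_uuv = 0.281525, Gamma_uvv = 0.000000, Gamma_vuu = 0.299120, Gamma_vuv = 0.035191, Gamma_vvv = 0.000000
  tau = 0.625000: gamma = (0.708333, -0.291667), gamma' = (0.333333, 0.333333); Gamma_uuu = 2.367597, Gamma_uuv = 0.275679, Gamma_uvv = 0.000000, Gamma_vuu = 0.289562, Gamma_vuv = 0.033716, Gamma_vvv = 0.000000
  tau = 0.750000: gamma = (0.750000, -0.250000), gamma' = (0.333333, 0.333333); Gamma_uuu = 2.317979, Gamma_uuv = 0.267459, Gamma_uvv = 0.000000, Gamma_vuu = 0.278158, Gamma_vuv = 0.032095, Gamma_vvv = 0.000000
  tau = 0.875000: gamma = (0.791667, -0.208333), gamma' = (0.333333, 0.333333); Gamma_uuu = 2.253752, Gamma_uuv = 0.257960, Gamma_uvv = 0.000000, Gamma_vuu = 0.265971, Gamma_vuv = 0.030442, Gamma_vvv = 0.000000
  tau = 1.000000: gamma = (0.833333, -0.166667), gamma' = (0.333333, 0.333333); Gamma_uuu = 2.181650, Gamma_uuv = 0.247915, Gamma_uvv = 0.000000, Gamma_vuu = 0.253680, Gamma_vuv = 0.028827, Gamma_vvv = 0.000000
step 0: V^u = -0.1250, V^v = -2.0000
step 1: k1 = (0.255848, 0.036550), k2 = (0.253850, 0.034737), k3 = (0.254074, 0.034768), k4 = (0.238725, 0.031530); V <- V + (h/6)(k1 + 2k2 + 2k3 + k4): V^u = -0.0621, V^v = -1.9914
step 2: k1 = (0.239237, 0.031597), k2 = (0.216350, 0.027737), k3 = (0.218937, 0.028069), k4 = (0.192751, 0.024094); V <- V + (h/6)(k1 + 2k2 + 2k3 + k4): V^u = -0.0078, V^v = -1.9844
step 3: k1 = (0.193166, 0.024146), k2 = (0.167666, 0.020506), k3 = (0.170517, 0.020855), k4 = (0.146428, 0.017571); V <- V + (h/6)(k1 + 2k2 + 2k3 + k4): V^u = 0.0345, V^v = -1.9792
step 4: k1 = (0.146687, 0.017602), k2 = (0.125728, 0.014837), k3 = (0.127951, 0.015100), k4 = (0.109370, 0.012717); V <- V + (h/6)(k1 + 2k2 + 2k3 + k4): V^u = 0.0663, V^v = -1.9755


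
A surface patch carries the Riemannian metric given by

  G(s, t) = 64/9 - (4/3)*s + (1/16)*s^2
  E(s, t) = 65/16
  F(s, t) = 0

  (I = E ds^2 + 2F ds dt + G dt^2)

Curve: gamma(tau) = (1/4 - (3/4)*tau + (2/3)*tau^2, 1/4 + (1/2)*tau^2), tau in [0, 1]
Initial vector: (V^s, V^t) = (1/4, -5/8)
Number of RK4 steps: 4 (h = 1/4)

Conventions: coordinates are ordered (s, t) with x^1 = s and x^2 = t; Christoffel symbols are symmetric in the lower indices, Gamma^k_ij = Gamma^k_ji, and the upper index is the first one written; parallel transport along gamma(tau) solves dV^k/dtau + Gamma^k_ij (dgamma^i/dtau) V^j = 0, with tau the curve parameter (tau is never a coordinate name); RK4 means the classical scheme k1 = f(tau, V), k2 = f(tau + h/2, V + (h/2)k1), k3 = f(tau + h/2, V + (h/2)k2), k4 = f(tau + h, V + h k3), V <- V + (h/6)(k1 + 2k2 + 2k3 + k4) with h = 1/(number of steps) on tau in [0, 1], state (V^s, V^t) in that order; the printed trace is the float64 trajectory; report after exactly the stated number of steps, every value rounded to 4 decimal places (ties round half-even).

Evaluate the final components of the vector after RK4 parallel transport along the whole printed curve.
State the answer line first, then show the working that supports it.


Answer: V^s = 0.2996, V^t = -0.6070

gamma'(tau) = (-3/4 + (4/3)*tau, tau); f(tau, V)^k = -Gamma^k_ij(gamma(tau)) gamma'^i(tau) V^j; h = 1/4; intermediate values shown to 6 dp
curve data and Christoffel symbols at the stage parameters:
  tau = 0.000000: gamma = (0.250000, 0.250000), gamma' = (-0.750000, 0.000000); Gamma_sss = 0.000000, Gamma_sst = 0.000000, Gamma_stt = 0.160256, Gamma_tss = 0.000000, Gamma_tst = -0.096000, Gamma_ttt = 0.000000
  tau = 0.125000: gamma = (0.166667, 0.257812), gamma' = (-0.583333, 0.125000); Gamma_sss = 0.000000, Gamma_sst = 0.000000, Gamma_stt = 0.161538, Gamma_tss = 0.000000, Gamma_tst = -0.095238, Gamma_ttt = 0.000000
  tau = 0.250000: gamma = (0.104167, 0.281250), gamma' = (-0.416667, 0.250000); Gamma_sss = 0.000000, Gamma_sst = 0.000000, Gamma_stt = 0.162500, Gamma_tss = 0.000000, Gamma_tst = -0.094675, Gamma_ttt = 0.000000
  tau = 0.375000: gamma = (0.062500, 0.320312), gamma' = (-0.250000, 0.375000); Gamma_sss = 0.000000, Gamma_sst = 0.000000, Gamma_stt = 0.163141, Gamma_tss = 0.000000, Gamma_tst = -0.094303, Gamma_ttt = 0.000000
  tau = 0.500000: gamma = (0.041667, 0.375000), gamma' = (-0.083333, 0.500000); Gamma_sss = 0.000000, Gamma_sst = 0.000000, Gamma_stt = 0.163462, Gamma_tss = 0.000000, Gamma_tst = -0.094118, Gamma_ttt = 0.000000
  tau = 0.625000: gamma = (0.041667, 0.445312), gamma' = (0.083333, 0.625000); Gamma_sss = 0.000000, Gamma_sst = 0.000000, Gamma_stt = 0.163462, Gamma_tss = 0.000000, Gamma_tst = -0.094118, Gamma_ttt = 0.000000
  tau = 0.750000: gamma = (0.062500, 0.531250), gamma' = (0.250000, 0.750000); Gamma_sss = 0.000000, Gamma_sst = 0.000000, Gamma_stt = 0.163141, Gamma_tss = 0.000000, Gamma_tst = -0.094303, Gamma_ttt = 0.000000
  tau = 0.875000: gamma = (0.104167, 0.632812), gamma' = (0.416667, 0.875000); Gamma_sss = 0.000000, Gamma_sst = 0.000000, Gamma_stt = 0.162500, Gamma_tss = 0.000000, Gamma_tst = -0.094675, Gamma_ttt = 0.000000
  tau = 1.000000: gamma = (0.166667, 0.750000), gamma' = (0.583333, 1.000000); Gamma_sss = 0.000000, Gamma_sst = 0.000000, Gamma_stt = 0.161538, Gamma_tss = 0.000000, Gamma_tst = -0.095238, Gamma_ttt = 0.000000
step 0: V^s = 0.2500, V^t = -0.6250
step 1: k1 = (0.000000, 0.045000), k2 = (0.012507, 0.037386), k3 = (0.012526, 0.037457), k4 = (0.025010, 0.030277); V <- V + (h/6)(k1 + 2k2 + 2k3 + k4): V^s = 0.2531, V^t = -0.6156
step 2: k1 = (0.025010, 0.030276), k2 = (0.037431, 0.023487), k3 = (0.037483, 0.023562), k4 = (0.049834, 0.017135); V <- V + (h/6)(k1 + 2k2 + 2k3 + k4): V^s = 0.2625, V^t = -0.6097
step 3: k1 = (0.049834, 0.017135), k2 = (0.062073, 0.011042), k3 = (0.062151, 0.011126), k4 = (0.074264, 0.005355); V <- V + (h/6)(k1 + 2k2 + 2k3 + k4): V^s = 0.2780, V^t = -0.6069
step 4: k1 = (0.074263, 0.005354), k2 = (0.086205, -0.000117), k3 = (0.086302, -0.000020), k4 = (0.098046, -0.005187); V <- V + (h/6)(k1 + 2k2 + 2k3 + k4): V^s = 0.2996, V^t = -0.6070


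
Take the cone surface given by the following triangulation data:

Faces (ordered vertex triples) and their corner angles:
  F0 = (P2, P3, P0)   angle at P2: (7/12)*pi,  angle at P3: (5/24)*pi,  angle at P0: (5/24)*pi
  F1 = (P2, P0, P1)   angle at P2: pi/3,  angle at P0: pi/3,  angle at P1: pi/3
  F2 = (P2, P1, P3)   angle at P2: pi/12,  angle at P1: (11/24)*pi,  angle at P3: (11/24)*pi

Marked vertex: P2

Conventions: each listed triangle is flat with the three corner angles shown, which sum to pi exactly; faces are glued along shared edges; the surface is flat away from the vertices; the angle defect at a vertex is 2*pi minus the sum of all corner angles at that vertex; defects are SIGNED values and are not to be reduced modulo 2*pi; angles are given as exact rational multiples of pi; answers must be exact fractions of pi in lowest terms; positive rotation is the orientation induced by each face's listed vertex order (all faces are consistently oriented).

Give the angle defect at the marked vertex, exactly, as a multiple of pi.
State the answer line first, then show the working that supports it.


Answer: defect(P2) = pi

Sum of corner angles at P2: pi
defect = 2*pi - pi


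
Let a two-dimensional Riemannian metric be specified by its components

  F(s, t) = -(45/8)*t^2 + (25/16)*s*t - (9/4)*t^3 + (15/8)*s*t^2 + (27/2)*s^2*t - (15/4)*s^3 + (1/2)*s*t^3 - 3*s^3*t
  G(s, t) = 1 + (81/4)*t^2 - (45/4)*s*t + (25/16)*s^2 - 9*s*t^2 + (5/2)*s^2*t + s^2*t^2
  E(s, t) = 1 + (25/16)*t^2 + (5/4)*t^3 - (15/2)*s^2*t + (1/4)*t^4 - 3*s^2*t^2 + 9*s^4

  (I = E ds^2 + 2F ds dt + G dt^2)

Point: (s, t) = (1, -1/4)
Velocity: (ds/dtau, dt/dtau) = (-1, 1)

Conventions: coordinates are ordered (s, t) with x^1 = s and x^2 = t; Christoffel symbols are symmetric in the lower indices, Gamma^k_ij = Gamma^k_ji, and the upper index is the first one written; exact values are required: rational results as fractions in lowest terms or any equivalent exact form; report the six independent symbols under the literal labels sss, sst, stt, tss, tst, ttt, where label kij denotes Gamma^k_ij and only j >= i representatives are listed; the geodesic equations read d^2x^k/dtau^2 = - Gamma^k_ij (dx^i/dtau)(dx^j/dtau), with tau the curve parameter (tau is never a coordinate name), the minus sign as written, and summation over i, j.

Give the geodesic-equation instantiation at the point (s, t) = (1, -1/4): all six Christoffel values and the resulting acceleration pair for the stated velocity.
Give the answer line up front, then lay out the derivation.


Answer: Gamma_sss = 20160/16673, Gamma_sst = -3360/16673, Gamma_stt = 11760/16673, Gamma_tss = -13056/16673, Gamma_tst = 2176/16673, Gamma_ttt = -7616/16673; accelerations (d^2s/dtau^2, d^2t/dtau^2) = (-38640/16673, 25024/16673)

E = 12049/1024, F = -1785/256, G = 353/64 at the point
E_s = 315/8, E_t = -105/16, F_s = -513/32, F_t = 871/64, G_s = 17/4, G_t = -119/8
EG - F^2 = 16673/1024;  g^inv = (1024/16673) * [[353/64, 1785/256], [1785/256, 12049/1024]]
first-kind symbols [ij,l] = (1/2)(d_i g_jl + d_j g_il - d_l g_ij): [ss,s] = E_s/2 = 315/16, [ss,t] = F_s - E_t/2 = -51/4, [st,s] = E_t/2 = -105/32, [st,t] = G_s/2 = 17/8, [tt,s] = F_t - G_s/2 = 735/64, [tt,t] = G_t/2 = -119/16
Gamma^s_ij = (G*[ij,s] - F*[ij,t])/(EG - F^2), Gamma^t_ij = (E*[ij,t] - F*[ij,s])/(EG - F^2)
Gamma_sss = 20160/16673, Gamma_sst = -3360/16673, Gamma_stt = 11760/16673, Gamma_tss = -13056/16673, Gamma_tst = 2176/16673, Gamma_ttt = -7616/16673
d^2s/dtau^2 = -(Gamma_sss*(-1)^2 + 2*Gamma_sst*(-1)*(1) + Gamma_stt*(1)^2) = -38640/16673
d^2t/dtau^2 = -(Gamma_tss*(-1)^2 + 2*Gamma_tst*(-1)*(1) + Gamma_ttt*(1)^2) = 25024/16673


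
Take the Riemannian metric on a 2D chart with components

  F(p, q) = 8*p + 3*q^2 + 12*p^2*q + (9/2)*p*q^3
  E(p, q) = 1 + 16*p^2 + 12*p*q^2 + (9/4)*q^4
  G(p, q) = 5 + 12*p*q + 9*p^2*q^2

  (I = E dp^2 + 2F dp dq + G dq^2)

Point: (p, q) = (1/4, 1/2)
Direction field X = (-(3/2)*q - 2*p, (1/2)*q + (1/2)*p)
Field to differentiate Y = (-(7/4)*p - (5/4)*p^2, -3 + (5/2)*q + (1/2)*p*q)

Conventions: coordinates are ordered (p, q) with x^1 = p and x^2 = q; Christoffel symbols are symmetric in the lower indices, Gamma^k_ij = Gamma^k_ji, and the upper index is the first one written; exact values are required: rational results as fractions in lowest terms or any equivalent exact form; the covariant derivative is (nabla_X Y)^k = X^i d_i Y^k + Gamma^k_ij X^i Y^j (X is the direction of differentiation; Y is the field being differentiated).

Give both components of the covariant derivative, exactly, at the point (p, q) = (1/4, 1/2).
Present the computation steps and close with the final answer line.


E = 185/64, F = 209/64, G = 425/64 at the point
E_p = 11, E_q = 33/8, F_p = 185/16, F_q = 147/32, G_p = 57/8, G_q = 57/16
EG - F^2 = 273/32;  g^inv = (32/273) * [[425/64, -209/64], [-209/64, 185/64]]
first-kind symbols [ij,l] = (1/2)(d_i g_jl + d_j g_il - d_l g_ij): [pp,p] = E_p/2 = 11/2, [pp,q] = F_p - E_q/2 = 19/2, [pq,p] = E_q/2 = 33/16, [pq,q] = G_p/2 = 57/16, [qq,p] = F_q - G_p/2 = 33/32, [qq,q] = G_q/2 = 57/32
Gamma^p_ij = (G*[ij,p] - F*[ij,q])/(EG - F^2), Gamma^q_ij = (E*[ij,q] - F*[ij,p])/(EG - F^2)
Gamma_ppp = 176/273, Gamma_ppq = 22/91, Gamma_pqq = 11/91, Gamma_qpp = 304/273, Gamma_qpq = 38/91, Gamma_qqq = 19/91
X = (-5/4, 3/8), Y = (-33/64, -27/16) at the point

Answer: (nabla_X Y)^p = 87849/23296, (nabla_X Y)^q = 47933/23296


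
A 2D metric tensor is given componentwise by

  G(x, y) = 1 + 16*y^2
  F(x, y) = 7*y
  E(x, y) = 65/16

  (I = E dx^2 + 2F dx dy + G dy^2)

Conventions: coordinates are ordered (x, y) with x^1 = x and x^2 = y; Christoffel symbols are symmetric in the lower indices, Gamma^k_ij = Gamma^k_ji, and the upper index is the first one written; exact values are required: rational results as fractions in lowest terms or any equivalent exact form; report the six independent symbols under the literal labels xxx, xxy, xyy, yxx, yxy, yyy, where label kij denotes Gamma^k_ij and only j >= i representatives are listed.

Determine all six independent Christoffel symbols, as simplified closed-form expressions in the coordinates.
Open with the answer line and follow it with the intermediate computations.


Answer: Gamma_xxx = 0, Gamma_xxy = 0, Gamma_xyy = 112/(256*y^2 + 65), Gamma_yxx = 0, Gamma_yxy = 0, Gamma_yyy = 256*y/(256*y^2 + 65)

E = 65/16; F = 7*y; G = 1 + 16*y^2
Gamma^k_ij = (1/2) g^{kl} (d_i g_jl + d_j g_il - d_l g_ij), with g^inv = (1/(EG-F^2)) [[G, -F], [-F, E]]
first partials: E_x = 0, E_y = 0, F_x = 0, F_y = 7, G_x = 0, G_y = 32*y
D = EG - F^2 = 65/16 + 16*y^2
expanded: Gamma^x_xx = (G E_x - 2F F_x + F E_y)/(2D), Gamma^x_xy = (G E_y - F G_x)/(2D), Gamma^x_yy = (2G F_y - G G_x - F G_y)/(2D), Gamma^y_xx = (2E F_x - E E_y - F E_x)/(2D), Gamma^y_xy = (E G_x - F E_y)/(2D), Gamma^y_yy = (E G_y - 2F F_y + F G_x)/(2D); substitute and cancel common factors


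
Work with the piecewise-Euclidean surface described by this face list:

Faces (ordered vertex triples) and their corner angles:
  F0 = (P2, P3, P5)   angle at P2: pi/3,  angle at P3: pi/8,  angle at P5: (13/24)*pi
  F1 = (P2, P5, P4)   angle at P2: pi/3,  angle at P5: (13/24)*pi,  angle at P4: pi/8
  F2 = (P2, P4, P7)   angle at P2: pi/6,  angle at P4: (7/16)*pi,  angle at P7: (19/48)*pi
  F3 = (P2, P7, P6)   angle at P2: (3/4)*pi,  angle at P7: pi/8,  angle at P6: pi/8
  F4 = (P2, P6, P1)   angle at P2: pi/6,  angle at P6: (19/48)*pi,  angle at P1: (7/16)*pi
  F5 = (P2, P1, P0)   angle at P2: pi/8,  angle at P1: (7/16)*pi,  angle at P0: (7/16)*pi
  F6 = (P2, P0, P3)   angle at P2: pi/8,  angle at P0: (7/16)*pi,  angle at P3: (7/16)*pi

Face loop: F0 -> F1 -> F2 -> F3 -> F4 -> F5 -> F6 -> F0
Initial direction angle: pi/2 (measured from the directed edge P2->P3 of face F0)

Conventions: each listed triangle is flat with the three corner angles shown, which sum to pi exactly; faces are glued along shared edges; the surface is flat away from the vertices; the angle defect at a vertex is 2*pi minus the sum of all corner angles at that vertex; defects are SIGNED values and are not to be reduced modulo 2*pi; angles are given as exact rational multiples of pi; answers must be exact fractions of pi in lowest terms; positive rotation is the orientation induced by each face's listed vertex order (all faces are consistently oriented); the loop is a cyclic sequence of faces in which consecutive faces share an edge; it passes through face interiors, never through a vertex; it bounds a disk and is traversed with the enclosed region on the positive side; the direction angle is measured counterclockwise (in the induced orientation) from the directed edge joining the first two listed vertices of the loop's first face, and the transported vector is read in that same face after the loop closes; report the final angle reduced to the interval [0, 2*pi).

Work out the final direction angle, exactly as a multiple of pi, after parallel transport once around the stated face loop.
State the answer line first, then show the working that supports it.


Answer: final direction angle = pi/2

enclosed vertex P2: corner angles sum to 2*pi, defect = 2*pi - 2*pi = 0
adding the enclosed defects to the starting angle (mod 2*pi, induced orientation) gives the holonomy
final angle = pi/2 + 0 = pi/2 (mod 2*pi)


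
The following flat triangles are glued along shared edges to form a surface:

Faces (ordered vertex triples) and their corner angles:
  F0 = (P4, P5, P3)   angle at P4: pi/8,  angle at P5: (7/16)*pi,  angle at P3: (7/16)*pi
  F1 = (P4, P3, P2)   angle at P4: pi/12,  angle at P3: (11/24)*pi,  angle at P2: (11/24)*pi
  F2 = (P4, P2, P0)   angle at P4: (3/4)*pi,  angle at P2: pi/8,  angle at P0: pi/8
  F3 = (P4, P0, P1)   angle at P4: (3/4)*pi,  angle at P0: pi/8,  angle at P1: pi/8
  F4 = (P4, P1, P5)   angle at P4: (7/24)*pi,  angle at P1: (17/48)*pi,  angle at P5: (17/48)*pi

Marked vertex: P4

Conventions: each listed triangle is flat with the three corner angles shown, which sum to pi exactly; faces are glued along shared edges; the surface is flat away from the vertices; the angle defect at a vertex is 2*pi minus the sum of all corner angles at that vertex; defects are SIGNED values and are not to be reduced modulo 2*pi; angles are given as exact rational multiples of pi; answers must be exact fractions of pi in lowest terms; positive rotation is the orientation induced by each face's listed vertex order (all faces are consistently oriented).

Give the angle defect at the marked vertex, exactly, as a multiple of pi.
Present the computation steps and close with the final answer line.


Sum of corner angles at P4: 2*pi
defect = 2*pi - 2*pi

Answer: defect(P4) = 0


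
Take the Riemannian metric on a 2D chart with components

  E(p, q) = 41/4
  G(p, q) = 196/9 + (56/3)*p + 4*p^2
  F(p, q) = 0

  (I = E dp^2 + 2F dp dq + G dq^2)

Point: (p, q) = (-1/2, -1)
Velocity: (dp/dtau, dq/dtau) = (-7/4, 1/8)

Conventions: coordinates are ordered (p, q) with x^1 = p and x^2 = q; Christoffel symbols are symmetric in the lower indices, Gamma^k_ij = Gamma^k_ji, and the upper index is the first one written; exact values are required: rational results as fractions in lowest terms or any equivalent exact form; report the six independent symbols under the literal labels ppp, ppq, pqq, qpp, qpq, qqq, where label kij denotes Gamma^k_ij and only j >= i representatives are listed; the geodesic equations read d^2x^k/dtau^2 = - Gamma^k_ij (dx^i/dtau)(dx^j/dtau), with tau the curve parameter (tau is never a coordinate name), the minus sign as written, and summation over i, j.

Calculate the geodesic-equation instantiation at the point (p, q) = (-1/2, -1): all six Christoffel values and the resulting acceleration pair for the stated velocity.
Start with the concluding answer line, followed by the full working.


Answer: Gamma_ppp = 0, Gamma_ppq = 0, Gamma_pqq = -88/123, Gamma_qpp = 0, Gamma_qpq = 6/11, Gamma_qqq = 0; accelerations (d^2p/dtau^2, d^2q/dtau^2) = (11/984, 21/88)

E = 41/4, F = 0, G = 121/9 at the point
E_p = 0, E_q = 0, F_p = 0, F_q = 0, G_p = 44/3, G_q = 0
EG - F^2 = 4961/36;  g^inv = (36/4961) * [[121/9, 0], [0, 41/4]]
first-kind symbols [ij,l] = (1/2)(d_i g_jl + d_j g_il - d_l g_ij): [pp,p] = E_p/2 = 0, [pp,q] = F_p - E_q/2 = 0, [pq,p] = E_q/2 = 0, [pq,q] = G_p/2 = 22/3, [qq,p] = F_q - G_p/2 = -22/3, [qq,q] = G_q/2 = 0
Gamma^p_ij = (G*[ij,p] - F*[ij,q])/(EG - F^2), Gamma^q_ij = (E*[ij,q] - F*[ij,p])/(EG - F^2)
Gamma_ppp = 0, Gamma_ppq = 0, Gamma_pqq = -88/123, Gamma_qpp = 0, Gamma_qpq = 6/11, Gamma_qqq = 0
d^2p/dtau^2 = -(Gamma_ppp*(-7/4)^2 + 2*Gamma_ppq*(-7/4)*(1/8) + Gamma_pqq*(1/8)^2) = 11/984
d^2q/dtau^2 = -(Gamma_qpp*(-7/4)^2 + 2*Gamma_qpq*(-7/4)*(1/8) + Gamma_qqq*(1/8)^2) = 21/88
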